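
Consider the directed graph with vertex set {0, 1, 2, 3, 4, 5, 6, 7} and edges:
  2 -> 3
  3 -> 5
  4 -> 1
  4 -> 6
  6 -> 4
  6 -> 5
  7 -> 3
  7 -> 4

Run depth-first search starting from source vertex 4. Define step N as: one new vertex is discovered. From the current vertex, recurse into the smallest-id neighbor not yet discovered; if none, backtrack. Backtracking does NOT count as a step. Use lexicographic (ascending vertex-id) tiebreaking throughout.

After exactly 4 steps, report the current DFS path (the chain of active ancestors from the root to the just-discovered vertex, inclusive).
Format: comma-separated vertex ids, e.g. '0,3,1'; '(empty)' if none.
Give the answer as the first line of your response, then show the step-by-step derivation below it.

4,6,5

step 1: discover 4; path=4; order=4
step 2: discover 1; path=4>1; order=4,1
step 3: discover 6; path=4>6; order=4,1,6
step 4: discover 5; path=4>6>5; order=4,1,6,5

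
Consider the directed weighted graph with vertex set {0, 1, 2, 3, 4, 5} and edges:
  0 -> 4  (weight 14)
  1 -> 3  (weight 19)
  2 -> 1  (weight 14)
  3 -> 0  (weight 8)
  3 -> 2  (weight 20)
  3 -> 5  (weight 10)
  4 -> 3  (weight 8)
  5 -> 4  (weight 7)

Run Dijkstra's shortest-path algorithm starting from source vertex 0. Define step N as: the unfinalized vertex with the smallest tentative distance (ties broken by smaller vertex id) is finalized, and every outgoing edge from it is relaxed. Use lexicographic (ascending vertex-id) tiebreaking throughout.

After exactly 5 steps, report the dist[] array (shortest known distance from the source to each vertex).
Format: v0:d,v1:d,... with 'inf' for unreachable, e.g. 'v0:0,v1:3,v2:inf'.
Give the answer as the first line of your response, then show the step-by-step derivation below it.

v0:0,v1:56,v2:42,v3:22,v4:14,v5:32

step 1: dist = v0:0,v1:inf,v2:inf,v3:inf,v4:14,v5:inf
step 2: dist = v0:0,v1:inf,v2:inf,v3:22,v4:14,v5:inf
step 3: dist = v0:0,v1:inf,v2:42,v3:22,v4:14,v5:32
step 4: dist = v0:0,v1:inf,v2:42,v3:22,v4:14,v5:32
step 5: dist = v0:0,v1:56,v2:42,v3:22,v4:14,v5:32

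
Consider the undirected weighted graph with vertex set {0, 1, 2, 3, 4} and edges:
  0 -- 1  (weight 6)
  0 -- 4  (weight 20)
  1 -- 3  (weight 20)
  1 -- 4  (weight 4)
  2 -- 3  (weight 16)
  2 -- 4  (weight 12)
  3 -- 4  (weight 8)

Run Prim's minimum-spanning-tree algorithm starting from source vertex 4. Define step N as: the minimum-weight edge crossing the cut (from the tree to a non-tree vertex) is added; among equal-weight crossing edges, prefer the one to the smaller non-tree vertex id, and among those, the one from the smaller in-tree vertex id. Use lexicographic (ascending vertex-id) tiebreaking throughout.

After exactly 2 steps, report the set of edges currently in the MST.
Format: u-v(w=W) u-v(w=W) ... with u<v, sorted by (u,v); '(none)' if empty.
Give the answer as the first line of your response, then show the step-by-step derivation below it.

0-1(w=6) 1-4(w=4)

step 1: add edge 1-4 (w=4); MST = {1-4(w=4)}
step 2: add edge 0-1 (w=6); MST = {0-1(w=6) 1-4(w=4)}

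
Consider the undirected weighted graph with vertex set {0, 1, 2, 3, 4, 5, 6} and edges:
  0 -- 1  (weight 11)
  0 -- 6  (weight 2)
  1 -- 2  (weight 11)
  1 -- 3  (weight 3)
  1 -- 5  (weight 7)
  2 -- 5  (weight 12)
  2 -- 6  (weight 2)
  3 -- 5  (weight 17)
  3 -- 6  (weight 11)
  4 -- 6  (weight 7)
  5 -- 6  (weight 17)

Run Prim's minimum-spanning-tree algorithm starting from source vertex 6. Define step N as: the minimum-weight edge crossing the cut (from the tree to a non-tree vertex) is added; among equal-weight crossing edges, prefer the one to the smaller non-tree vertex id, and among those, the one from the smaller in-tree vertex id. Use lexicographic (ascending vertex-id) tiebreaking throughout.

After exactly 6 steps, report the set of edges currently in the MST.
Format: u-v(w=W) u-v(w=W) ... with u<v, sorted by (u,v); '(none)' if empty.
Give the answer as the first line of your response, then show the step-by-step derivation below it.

0-1(w=11) 0-6(w=2) 1-3(w=3) 1-5(w=7) 2-6(w=2) 4-6(w=7)

step 1: add edge 0-6 (w=2); MST = {0-6(w=2)}
step 2: add edge 2-6 (w=2); MST = {0-6(w=2) 2-6(w=2)}
step 3: add edge 4-6 (w=7); MST = {0-6(w=2) 2-6(w=2) 4-6(w=7)}
step 4: add edge 0-1 (w=11); MST = {0-1(w=11) 0-6(w=2) 2-6(w=2) 4-6(w=7)}
step 5: add edge 1-3 (w=3); MST = {0-1(w=11) 0-6(w=2) 1-3(w=3) 2-6(w=2) 4-6(w=7)}
step 6: add edge 1-5 (w=7); MST = {0-1(w=11) 0-6(w=2) 1-3(w=3) 1-5(w=7) 2-6(w=2) 4-6(w=7)}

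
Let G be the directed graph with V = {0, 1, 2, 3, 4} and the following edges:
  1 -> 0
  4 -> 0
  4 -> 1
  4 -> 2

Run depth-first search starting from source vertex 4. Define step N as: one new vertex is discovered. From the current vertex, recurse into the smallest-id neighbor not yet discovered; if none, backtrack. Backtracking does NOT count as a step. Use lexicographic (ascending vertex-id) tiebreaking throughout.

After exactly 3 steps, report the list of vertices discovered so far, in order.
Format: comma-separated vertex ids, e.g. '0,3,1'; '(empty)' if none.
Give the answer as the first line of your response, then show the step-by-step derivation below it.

4,0,1

step 1: discover 4; path=4; order=4
step 2: discover 0; path=4>0; order=4,0
step 3: discover 1; path=4>1; order=4,0,1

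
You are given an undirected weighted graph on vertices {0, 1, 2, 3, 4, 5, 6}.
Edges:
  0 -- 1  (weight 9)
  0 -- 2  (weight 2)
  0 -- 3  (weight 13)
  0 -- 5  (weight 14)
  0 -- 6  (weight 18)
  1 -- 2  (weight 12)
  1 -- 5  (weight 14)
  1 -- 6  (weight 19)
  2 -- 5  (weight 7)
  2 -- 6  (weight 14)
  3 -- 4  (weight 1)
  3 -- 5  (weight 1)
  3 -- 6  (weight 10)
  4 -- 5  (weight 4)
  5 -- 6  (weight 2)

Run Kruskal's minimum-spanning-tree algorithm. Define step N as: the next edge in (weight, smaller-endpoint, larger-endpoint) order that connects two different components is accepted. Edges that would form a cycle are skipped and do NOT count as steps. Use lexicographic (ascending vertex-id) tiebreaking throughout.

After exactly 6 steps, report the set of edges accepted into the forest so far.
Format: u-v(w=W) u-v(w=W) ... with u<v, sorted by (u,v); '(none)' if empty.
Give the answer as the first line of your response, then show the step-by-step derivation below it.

0-1(w=9) 0-2(w=2) 2-5(w=7) 3-4(w=1) 3-5(w=1) 5-6(w=2)

step 1: add edge 3-4 (w=1); MST = {3-4(w=1)}
step 2: add edge 3-5 (w=1); MST = {3-4(w=1) 3-5(w=1)}
step 3: add edge 0-2 (w=2); MST = {0-2(w=2) 3-4(w=1) 3-5(w=1)}
step 4: add edge 5-6 (w=2); MST = {0-2(w=2) 3-4(w=1) 3-5(w=1) 5-6(w=2)}
step 5: add edge 2-5 (w=7); MST = {0-2(w=2) 2-5(w=7) 3-4(w=1) 3-5(w=1) 5-6(w=2)}
step 6: add edge 0-1 (w=9); MST = {0-1(w=9) 0-2(w=2) 2-5(w=7) 3-4(w=1) 3-5(w=1) 5-6(w=2)}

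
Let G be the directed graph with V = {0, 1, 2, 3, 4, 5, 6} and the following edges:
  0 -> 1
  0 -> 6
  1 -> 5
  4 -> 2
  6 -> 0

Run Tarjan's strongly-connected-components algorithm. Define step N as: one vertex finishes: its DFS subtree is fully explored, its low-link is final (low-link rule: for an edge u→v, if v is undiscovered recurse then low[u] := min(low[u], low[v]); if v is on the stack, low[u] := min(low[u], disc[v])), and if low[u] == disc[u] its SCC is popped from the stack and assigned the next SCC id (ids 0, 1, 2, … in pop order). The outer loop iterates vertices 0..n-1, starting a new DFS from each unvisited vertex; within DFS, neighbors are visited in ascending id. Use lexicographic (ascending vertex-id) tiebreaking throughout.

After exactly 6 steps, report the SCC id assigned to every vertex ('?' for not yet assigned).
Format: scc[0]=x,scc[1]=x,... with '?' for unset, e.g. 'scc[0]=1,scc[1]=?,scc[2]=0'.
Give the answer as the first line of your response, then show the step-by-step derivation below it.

scc[0]=2,scc[1]=1,scc[2]=3,scc[3]=4,scc[4]=?,scc[5]=0,scc[6]=2

step 1: low=(low[0]=0,low[1]=1,low[2]=?,low[3]=?,low[4]=?,low[5]=2,low[6]=?); scc=(scc[0]=?,scc[1]=?,scc[2]=?,scc[3]=?,scc[4]=?,scc[5]=0,scc[6]=?)
step 2: low=(low[0]=0,low[1]=1,low[2]=?,low[3]=?,low[4]=?,low[5]=2,low[6]=?); scc=(scc[0]=?,scc[1]=1,scc[2]=?,scc[3]=?,scc[4]=?,scc[5]=0,scc[6]=?)
step 3: low=(low[0]=0,low[1]=1,low[2]=?,low[3]=?,low[4]=?,low[5]=2,low[6]=0); scc=(scc[0]=?,scc[1]=1,scc[2]=?,scc[3]=?,scc[4]=?,scc[5]=0,scc[6]=?)
step 4: low=(low[0]=0,low[1]=1,low[2]=?,low[3]=?,low[4]=?,low[5]=2,low[6]=0); scc=(scc[0]=2,scc[1]=1,scc[2]=?,scc[3]=?,scc[4]=?,scc[5]=0,scc[6]=2)
step 5: low=(low[0]=0,low[1]=1,low[2]=4,low[3]=?,low[4]=?,low[5]=2,low[6]=0); scc=(scc[0]=2,scc[1]=1,scc[2]=3,scc[3]=?,scc[4]=?,scc[5]=0,scc[6]=2)
step 6: low=(low[0]=0,low[1]=1,low[2]=4,low[3]=5,low[4]=?,low[5]=2,low[6]=0); scc=(scc[0]=2,scc[1]=1,scc[2]=3,scc[3]=4,scc[4]=?,scc[5]=0,scc[6]=2)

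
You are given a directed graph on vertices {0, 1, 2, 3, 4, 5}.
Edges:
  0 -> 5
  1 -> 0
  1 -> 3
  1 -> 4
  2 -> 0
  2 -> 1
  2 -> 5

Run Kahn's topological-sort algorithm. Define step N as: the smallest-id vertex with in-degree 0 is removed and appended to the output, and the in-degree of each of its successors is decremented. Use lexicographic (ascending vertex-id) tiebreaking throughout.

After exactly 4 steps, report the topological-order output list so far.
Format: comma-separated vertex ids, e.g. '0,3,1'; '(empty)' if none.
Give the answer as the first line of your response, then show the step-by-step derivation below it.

2,1,0,3

step 1: output 2; order=[2]; indeg=(1,0,0,1,1,1)
step 2: output 1; order=[2,1]; indeg=(0,0,0,0,0,1)
step 3: output 0; order=[2,1,0]; indeg=(0,0,0,0,0,0)
step 4: output 3; order=[2,1,0,3]; indeg=(0,0,0,0,0,0)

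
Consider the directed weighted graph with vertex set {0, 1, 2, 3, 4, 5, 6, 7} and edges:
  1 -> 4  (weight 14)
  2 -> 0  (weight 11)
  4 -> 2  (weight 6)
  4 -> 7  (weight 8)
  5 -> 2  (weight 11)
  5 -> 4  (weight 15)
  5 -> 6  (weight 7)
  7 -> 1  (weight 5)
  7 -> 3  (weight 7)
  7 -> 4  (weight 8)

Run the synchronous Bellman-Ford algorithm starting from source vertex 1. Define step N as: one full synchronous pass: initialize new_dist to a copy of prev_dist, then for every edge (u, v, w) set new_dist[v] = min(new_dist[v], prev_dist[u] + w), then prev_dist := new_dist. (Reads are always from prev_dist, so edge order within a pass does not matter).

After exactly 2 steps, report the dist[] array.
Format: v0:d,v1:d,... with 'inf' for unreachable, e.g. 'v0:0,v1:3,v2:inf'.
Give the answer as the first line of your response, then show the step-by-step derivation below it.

v0:inf,v1:0,v2:20,v3:inf,v4:14,v5:inf,v6:inf,v7:22

step 1: dist = v0:inf,v1:0,v2:inf,v3:inf,v4:14,v5:inf,v6:inf,v7:inf
step 2: dist = v0:inf,v1:0,v2:20,v3:inf,v4:14,v5:inf,v6:inf,v7:22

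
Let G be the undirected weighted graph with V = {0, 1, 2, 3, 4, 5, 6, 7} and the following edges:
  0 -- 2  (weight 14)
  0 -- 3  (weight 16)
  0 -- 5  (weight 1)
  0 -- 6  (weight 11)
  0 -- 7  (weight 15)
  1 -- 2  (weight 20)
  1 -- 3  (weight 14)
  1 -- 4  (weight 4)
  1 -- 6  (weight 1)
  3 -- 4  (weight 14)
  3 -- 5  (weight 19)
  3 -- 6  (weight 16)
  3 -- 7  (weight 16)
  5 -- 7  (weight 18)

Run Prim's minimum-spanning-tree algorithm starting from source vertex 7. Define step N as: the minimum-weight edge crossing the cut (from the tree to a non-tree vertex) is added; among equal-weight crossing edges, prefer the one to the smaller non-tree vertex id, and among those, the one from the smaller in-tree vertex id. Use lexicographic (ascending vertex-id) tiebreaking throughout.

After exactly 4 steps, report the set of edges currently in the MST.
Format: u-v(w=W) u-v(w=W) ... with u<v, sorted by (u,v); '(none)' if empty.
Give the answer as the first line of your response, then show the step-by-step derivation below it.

0-5(w=1) 0-6(w=11) 0-7(w=15) 1-6(w=1)

step 1: add edge 0-7 (w=15); MST = {0-7(w=15)}
step 2: add edge 0-5 (w=1); MST = {0-5(w=1) 0-7(w=15)}
step 3: add edge 0-6 (w=11); MST = {0-5(w=1) 0-6(w=11) 0-7(w=15)}
step 4: add edge 1-6 (w=1); MST = {0-5(w=1) 0-6(w=11) 0-7(w=15) 1-6(w=1)}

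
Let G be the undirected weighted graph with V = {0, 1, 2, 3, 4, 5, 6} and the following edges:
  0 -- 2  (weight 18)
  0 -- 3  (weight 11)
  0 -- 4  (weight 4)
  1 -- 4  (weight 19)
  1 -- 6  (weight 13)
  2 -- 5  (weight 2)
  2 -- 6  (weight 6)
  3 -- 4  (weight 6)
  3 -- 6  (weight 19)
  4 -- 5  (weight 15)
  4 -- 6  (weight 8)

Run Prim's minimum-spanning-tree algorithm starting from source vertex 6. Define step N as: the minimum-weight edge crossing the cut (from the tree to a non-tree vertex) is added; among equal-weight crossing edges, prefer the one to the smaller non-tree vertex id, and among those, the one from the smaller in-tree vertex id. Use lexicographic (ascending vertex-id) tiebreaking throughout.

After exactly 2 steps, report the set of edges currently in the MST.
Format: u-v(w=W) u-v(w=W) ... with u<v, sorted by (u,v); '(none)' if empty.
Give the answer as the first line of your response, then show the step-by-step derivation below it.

2-5(w=2) 2-6(w=6)

step 1: add edge 2-6 (w=6); MST = {2-6(w=6)}
step 2: add edge 2-5 (w=2); MST = {2-5(w=2) 2-6(w=6)}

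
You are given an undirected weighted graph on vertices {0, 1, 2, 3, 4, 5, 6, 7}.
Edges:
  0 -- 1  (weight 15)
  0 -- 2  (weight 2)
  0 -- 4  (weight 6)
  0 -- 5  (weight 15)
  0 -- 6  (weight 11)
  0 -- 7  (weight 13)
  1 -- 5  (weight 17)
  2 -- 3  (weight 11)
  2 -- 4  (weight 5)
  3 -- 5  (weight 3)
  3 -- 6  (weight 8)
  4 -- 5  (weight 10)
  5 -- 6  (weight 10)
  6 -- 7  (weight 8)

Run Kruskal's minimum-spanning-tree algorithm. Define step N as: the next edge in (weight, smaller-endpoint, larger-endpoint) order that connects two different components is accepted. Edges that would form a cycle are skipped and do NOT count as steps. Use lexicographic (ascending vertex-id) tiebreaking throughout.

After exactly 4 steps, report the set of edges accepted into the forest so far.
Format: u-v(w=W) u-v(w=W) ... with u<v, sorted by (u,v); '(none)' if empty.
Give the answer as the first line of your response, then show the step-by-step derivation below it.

0-2(w=2) 2-4(w=5) 3-5(w=3) 3-6(w=8)

step 1: add edge 0-2 (w=2); MST = {0-2(w=2)}
step 2: add edge 3-5 (w=3); MST = {0-2(w=2) 3-5(w=3)}
step 3: add edge 2-4 (w=5); MST = {0-2(w=2) 2-4(w=5) 3-5(w=3)}
step 4: add edge 3-6 (w=8); MST = {0-2(w=2) 2-4(w=5) 3-5(w=3) 3-6(w=8)}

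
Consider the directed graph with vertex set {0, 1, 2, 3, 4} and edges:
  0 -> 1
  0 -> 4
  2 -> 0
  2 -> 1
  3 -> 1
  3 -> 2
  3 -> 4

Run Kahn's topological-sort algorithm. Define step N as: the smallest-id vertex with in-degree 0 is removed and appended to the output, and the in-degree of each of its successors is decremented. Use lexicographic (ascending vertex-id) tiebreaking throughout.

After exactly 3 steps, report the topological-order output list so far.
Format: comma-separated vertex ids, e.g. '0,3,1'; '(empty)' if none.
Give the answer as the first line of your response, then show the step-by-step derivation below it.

3,2,0

step 1: output 3; order=[3]; indeg=(1,2,0,0,1)
step 2: output 2; order=[3,2]; indeg=(0,1,0,0,1)
step 3: output 0; order=[3,2,0]; indeg=(0,0,0,0,0)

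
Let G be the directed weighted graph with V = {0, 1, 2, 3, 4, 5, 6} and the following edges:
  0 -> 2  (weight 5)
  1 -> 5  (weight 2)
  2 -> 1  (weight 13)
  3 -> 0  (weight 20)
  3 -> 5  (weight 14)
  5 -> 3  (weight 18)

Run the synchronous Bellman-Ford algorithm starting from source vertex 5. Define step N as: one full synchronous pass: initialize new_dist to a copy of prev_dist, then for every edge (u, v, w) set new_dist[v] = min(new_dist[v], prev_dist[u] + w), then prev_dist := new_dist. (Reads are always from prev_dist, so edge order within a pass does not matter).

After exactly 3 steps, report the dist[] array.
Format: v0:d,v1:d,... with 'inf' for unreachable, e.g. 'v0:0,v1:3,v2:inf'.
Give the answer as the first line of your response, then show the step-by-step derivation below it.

v0:38,v1:inf,v2:43,v3:18,v4:inf,v5:0,v6:inf

step 1: dist = v0:inf,v1:inf,v2:inf,v3:18,v4:inf,v5:0,v6:inf
step 2: dist = v0:38,v1:inf,v2:inf,v3:18,v4:inf,v5:0,v6:inf
step 3: dist = v0:38,v1:inf,v2:43,v3:18,v4:inf,v5:0,v6:inf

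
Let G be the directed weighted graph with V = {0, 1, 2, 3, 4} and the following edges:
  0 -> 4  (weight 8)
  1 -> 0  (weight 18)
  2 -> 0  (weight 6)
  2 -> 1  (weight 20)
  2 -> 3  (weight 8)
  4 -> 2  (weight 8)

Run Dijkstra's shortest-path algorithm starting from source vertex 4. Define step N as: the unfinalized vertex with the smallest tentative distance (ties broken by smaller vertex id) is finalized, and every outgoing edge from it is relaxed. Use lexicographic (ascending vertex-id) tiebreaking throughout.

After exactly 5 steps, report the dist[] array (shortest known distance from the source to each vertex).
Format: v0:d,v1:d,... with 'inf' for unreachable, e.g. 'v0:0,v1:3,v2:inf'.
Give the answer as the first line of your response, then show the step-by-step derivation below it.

v0:14,v1:28,v2:8,v3:16,v4:0

step 1: dist = v0:inf,v1:inf,v2:8,v3:inf,v4:0
step 2: dist = v0:14,v1:28,v2:8,v3:16,v4:0
step 3: dist = v0:14,v1:28,v2:8,v3:16,v4:0
step 4: dist = v0:14,v1:28,v2:8,v3:16,v4:0
step 5: dist = v0:14,v1:28,v2:8,v3:16,v4:0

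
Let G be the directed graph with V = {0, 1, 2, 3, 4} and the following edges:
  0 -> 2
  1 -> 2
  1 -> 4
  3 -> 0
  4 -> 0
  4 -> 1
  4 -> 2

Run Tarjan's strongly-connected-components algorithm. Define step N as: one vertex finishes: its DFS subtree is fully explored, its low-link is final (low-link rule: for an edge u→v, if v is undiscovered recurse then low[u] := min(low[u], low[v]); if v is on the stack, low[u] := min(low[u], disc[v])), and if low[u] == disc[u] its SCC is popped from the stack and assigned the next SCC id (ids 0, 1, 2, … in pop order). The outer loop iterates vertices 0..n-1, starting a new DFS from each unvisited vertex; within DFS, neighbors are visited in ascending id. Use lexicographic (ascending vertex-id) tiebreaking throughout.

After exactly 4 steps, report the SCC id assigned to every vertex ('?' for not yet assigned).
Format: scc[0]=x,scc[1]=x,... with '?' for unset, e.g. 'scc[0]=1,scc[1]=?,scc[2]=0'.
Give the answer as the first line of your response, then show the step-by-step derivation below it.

scc[0]=1,scc[1]=2,scc[2]=0,scc[3]=?,scc[4]=2

step 1: low=(low[0]=0,low[1]=?,low[2]=1,low[3]=?,low[4]=?); scc=(scc[0]=?,scc[1]=?,scc[2]=0,scc[3]=?,scc[4]=?)
step 2: low=(low[0]=0,low[1]=?,low[2]=1,low[3]=?,low[4]=?); scc=(scc[0]=1,scc[1]=?,scc[2]=0,scc[3]=?,scc[4]=?)
step 3: low=(low[0]=0,low[1]=2,low[2]=1,low[3]=?,low[4]=2); scc=(scc[0]=1,scc[1]=?,scc[2]=0,scc[3]=?,scc[4]=?)
step 4: low=(low[0]=0,low[1]=2,low[2]=1,low[3]=?,low[4]=2); scc=(scc[0]=1,scc[1]=2,scc[2]=0,scc[3]=?,scc[4]=2)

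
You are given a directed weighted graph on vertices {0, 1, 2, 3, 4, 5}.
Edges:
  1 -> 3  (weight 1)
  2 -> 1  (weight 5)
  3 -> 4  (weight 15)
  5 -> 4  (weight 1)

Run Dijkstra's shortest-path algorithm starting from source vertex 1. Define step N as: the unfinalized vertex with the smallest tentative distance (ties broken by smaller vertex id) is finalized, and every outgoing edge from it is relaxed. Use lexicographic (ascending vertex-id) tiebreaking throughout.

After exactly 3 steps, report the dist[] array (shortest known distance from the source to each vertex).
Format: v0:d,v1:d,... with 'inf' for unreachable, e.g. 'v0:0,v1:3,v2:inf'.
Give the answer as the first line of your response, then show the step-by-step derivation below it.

v0:inf,v1:0,v2:inf,v3:1,v4:16,v5:inf

step 1: dist = v0:inf,v1:0,v2:inf,v3:1,v4:inf,v5:inf
step 2: dist = v0:inf,v1:0,v2:inf,v3:1,v4:16,v5:inf
step 3: dist = v0:inf,v1:0,v2:inf,v3:1,v4:16,v5:inf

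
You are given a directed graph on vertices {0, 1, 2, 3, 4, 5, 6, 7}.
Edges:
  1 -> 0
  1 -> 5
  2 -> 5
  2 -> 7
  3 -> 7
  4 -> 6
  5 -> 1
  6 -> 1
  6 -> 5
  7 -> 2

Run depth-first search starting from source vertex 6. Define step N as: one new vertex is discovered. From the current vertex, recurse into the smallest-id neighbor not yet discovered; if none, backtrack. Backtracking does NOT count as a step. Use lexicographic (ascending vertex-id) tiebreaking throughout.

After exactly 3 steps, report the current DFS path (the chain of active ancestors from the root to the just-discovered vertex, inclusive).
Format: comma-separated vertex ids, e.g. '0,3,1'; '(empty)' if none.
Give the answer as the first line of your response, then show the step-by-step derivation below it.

6,1,0

step 1: discover 6; path=6; order=6
step 2: discover 1; path=6>1; order=6,1
step 3: discover 0; path=6>1>0; order=6,1,0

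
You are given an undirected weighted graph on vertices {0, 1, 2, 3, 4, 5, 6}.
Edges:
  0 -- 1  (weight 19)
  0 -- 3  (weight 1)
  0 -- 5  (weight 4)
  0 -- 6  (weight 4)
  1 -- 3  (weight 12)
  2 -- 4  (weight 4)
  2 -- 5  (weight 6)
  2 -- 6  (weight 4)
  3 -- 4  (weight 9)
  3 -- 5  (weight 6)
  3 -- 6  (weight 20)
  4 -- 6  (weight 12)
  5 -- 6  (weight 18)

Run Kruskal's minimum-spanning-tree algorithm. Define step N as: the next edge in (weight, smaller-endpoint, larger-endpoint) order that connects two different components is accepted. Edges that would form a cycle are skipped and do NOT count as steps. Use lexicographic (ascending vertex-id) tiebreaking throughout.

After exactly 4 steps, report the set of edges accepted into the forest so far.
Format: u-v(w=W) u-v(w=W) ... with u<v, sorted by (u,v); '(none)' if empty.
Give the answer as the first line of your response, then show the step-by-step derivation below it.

0-3(w=1) 0-5(w=4) 0-6(w=4) 2-4(w=4)

step 1: add edge 0-3 (w=1); MST = {0-3(w=1)}
step 2: add edge 0-5 (w=4); MST = {0-3(w=1) 0-5(w=4)}
step 3: add edge 0-6 (w=4); MST = {0-3(w=1) 0-5(w=4) 0-6(w=4)}
step 4: add edge 2-4 (w=4); MST = {0-3(w=1) 0-5(w=4) 0-6(w=4) 2-4(w=4)}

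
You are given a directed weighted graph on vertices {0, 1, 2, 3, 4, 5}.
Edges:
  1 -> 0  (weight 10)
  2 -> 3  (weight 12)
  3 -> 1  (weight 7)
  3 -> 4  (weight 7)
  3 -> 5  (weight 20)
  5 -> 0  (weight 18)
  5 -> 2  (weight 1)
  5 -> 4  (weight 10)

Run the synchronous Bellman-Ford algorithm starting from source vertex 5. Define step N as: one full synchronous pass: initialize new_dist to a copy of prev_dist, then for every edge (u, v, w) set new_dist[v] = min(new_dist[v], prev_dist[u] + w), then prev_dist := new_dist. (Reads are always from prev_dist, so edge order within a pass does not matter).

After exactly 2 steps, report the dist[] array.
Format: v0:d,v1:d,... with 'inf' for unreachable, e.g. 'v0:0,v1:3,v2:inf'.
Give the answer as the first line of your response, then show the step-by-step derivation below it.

v0:18,v1:inf,v2:1,v3:13,v4:10,v5:0

step 1: dist = v0:18,v1:inf,v2:1,v3:inf,v4:10,v5:0
step 2: dist = v0:18,v1:inf,v2:1,v3:13,v4:10,v5:0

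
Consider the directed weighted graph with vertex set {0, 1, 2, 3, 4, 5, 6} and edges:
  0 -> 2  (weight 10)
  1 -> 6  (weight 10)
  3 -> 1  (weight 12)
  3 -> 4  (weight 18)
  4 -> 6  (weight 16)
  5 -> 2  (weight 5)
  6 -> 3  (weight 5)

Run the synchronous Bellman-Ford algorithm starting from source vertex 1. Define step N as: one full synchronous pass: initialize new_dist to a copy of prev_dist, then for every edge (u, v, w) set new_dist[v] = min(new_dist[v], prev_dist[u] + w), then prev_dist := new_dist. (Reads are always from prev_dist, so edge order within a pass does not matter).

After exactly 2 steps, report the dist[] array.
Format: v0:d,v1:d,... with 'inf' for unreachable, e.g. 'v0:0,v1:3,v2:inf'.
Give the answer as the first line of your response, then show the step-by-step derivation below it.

v0:inf,v1:0,v2:inf,v3:15,v4:inf,v5:inf,v6:10

step 1: dist = v0:inf,v1:0,v2:inf,v3:inf,v4:inf,v5:inf,v6:10
step 2: dist = v0:inf,v1:0,v2:inf,v3:15,v4:inf,v5:inf,v6:10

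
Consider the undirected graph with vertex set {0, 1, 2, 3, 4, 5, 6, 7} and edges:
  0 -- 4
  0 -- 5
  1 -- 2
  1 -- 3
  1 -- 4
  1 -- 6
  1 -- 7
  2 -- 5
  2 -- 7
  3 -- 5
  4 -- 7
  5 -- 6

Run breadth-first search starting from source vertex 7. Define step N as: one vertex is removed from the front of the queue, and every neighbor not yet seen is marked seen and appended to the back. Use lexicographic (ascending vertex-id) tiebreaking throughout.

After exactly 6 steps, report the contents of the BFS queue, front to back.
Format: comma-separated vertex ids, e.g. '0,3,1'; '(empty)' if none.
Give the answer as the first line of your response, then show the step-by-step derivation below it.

5,0

step 1: dequeue 7; queue=[1,2,4]; order=7
step 2: dequeue 1; queue=[2,4,3,6]; order=7,1
step 3: dequeue 2; queue=[4,3,6,5]; order=7,1,2
step 4: dequeue 4; queue=[3,6,5,0]; order=7,1,2,4
step 5: dequeue 3; queue=[6,5,0]; order=7,1,2,4,3
step 6: dequeue 6; queue=[5,0]; order=7,1,2,4,3,6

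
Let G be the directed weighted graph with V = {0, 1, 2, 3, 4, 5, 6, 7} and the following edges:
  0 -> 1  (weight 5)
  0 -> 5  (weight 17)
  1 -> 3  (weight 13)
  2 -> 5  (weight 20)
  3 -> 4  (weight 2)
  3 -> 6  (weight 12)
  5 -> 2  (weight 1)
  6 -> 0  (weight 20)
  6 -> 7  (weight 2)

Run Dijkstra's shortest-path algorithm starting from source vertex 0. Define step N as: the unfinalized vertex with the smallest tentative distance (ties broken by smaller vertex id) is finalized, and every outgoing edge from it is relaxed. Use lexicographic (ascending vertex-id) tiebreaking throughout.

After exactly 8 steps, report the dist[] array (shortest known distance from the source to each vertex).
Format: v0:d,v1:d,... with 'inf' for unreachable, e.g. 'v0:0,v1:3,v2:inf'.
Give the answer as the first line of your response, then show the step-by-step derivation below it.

v0:0,v1:5,v2:18,v3:18,v4:20,v5:17,v6:30,v7:32

step 1: dist = v0:0,v1:5,v2:inf,v3:inf,v4:inf,v5:17,v6:inf,v7:inf
step 2: dist = v0:0,v1:5,v2:inf,v3:18,v4:inf,v5:17,v6:inf,v7:inf
step 3: dist = v0:0,v1:5,v2:18,v3:18,v4:inf,v5:17,v6:inf,v7:inf
step 4: dist = v0:0,v1:5,v2:18,v3:18,v4:inf,v5:17,v6:inf,v7:inf
step 5: dist = v0:0,v1:5,v2:18,v3:18,v4:20,v5:17,v6:30,v7:inf
step 6: dist = v0:0,v1:5,v2:18,v3:18,v4:20,v5:17,v6:30,v7:inf
step 7: dist = v0:0,v1:5,v2:18,v3:18,v4:20,v5:17,v6:30,v7:32
step 8: dist = v0:0,v1:5,v2:18,v3:18,v4:20,v5:17,v6:30,v7:32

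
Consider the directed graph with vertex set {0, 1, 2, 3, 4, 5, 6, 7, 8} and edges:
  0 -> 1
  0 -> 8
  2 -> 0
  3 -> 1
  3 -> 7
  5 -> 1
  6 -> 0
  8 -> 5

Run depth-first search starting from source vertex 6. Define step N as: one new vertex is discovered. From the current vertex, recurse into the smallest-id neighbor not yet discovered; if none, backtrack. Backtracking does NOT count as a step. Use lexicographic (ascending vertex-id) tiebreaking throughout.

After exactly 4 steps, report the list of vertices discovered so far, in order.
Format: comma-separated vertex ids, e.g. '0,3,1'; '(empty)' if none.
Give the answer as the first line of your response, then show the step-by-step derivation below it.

6,0,1,8

step 1: discover 6; path=6; order=6
step 2: discover 0; path=6>0; order=6,0
step 3: discover 1; path=6>0>1; order=6,0,1
step 4: discover 8; path=6>0>8; order=6,0,1,8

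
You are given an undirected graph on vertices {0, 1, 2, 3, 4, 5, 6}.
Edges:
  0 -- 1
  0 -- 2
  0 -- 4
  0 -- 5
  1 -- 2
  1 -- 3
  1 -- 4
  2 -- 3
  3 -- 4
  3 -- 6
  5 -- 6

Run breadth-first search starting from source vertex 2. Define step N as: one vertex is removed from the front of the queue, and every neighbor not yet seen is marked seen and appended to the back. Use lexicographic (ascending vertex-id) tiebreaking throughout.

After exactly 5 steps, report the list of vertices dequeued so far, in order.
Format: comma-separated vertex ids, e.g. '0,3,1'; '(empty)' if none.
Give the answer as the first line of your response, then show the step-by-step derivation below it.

2,0,1,3,4

step 1: dequeue 2; queue=[0,1,3]; order=2
step 2: dequeue 0; queue=[1,3,4,5]; order=2,0
step 3: dequeue 1; queue=[3,4,5]; order=2,0,1
step 4: dequeue 3; queue=[4,5,6]; order=2,0,1,3
step 5: dequeue 4; queue=[5,6]; order=2,0,1,3,4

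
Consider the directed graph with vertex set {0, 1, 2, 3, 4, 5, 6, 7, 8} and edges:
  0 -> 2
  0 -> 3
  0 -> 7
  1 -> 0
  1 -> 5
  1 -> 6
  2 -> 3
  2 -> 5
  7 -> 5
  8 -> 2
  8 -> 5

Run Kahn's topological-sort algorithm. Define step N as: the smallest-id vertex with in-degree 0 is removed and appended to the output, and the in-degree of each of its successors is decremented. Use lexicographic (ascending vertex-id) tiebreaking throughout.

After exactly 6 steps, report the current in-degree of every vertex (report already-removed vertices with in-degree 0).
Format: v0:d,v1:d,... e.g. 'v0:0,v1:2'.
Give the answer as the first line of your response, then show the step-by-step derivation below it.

v0:0,v1:0,v2:0,v3:1,v4:0,v5:1,v6:0,v7:0,v8:0

step 1: output 1; order=[1]; indeg=(0,0,2,2,0,3,0,1,0)
step 2: output 0; order=[1,0]; indeg=(0,0,1,1,0,3,0,0,0)
step 3: output 4; order=[1,0,4]; indeg=(0,0,1,1,0,3,0,0,0)
step 4: output 6; order=[1,0,4,6]; indeg=(0,0,1,1,0,3,0,0,0)
step 5: output 7; order=[1,0,4,6,7]; indeg=(0,0,1,1,0,2,0,0,0)
step 6: output 8; order=[1,0,4,6,7,8]; indeg=(0,0,0,1,0,1,0,0,0)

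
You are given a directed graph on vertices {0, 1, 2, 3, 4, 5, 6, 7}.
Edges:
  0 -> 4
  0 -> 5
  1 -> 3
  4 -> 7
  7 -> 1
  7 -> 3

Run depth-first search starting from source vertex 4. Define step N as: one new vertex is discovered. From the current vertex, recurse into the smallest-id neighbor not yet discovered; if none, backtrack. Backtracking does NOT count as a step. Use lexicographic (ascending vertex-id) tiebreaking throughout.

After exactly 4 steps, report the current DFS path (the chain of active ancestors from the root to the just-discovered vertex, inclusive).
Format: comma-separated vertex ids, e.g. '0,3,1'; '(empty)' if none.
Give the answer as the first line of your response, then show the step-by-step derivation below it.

4,7,1,3

step 1: discover 4; path=4; order=4
step 2: discover 7; path=4>7; order=4,7
step 3: discover 1; path=4>7>1; order=4,7,1
step 4: discover 3; path=4>7>1>3; order=4,7,1,3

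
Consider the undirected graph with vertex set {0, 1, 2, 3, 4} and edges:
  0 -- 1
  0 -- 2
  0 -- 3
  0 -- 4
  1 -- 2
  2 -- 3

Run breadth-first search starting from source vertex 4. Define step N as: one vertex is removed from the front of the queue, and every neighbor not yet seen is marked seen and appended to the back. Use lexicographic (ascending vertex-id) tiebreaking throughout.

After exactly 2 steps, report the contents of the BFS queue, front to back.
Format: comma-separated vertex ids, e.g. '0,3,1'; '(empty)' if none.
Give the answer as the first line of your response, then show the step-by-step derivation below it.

1,2,3

step 1: dequeue 4; queue=[0]; order=4
step 2: dequeue 0; queue=[1,2,3]; order=4,0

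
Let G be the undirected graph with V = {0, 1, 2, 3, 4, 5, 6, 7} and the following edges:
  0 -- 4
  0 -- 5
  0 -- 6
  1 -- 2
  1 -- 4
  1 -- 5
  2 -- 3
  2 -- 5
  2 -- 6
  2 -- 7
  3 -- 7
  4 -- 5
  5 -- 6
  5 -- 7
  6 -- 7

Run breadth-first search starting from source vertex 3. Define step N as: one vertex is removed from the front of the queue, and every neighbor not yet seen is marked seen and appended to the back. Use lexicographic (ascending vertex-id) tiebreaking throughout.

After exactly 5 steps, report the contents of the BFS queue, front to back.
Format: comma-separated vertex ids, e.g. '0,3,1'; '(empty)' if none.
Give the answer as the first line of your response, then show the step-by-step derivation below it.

6,4,0

step 1: dequeue 3; queue=[2,7]; order=3
step 2: dequeue 2; queue=[7,1,5,6]; order=3,2
step 3: dequeue 7; queue=[1,5,6]; order=3,2,7
step 4: dequeue 1; queue=[5,6,4]; order=3,2,7,1
step 5: dequeue 5; queue=[6,4,0]; order=3,2,7,1,5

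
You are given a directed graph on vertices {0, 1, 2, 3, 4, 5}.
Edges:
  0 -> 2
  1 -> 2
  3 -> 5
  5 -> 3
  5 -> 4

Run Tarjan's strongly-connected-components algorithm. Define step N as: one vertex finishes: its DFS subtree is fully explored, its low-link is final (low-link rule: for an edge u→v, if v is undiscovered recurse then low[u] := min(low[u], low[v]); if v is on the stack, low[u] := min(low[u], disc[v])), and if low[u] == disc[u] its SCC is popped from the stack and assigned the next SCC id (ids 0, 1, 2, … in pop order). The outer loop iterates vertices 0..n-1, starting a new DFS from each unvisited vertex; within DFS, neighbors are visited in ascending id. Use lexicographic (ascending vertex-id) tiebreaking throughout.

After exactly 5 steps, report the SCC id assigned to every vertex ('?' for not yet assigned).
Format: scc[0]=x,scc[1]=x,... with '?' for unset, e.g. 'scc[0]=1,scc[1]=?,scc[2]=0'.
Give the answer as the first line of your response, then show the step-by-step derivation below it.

scc[0]=1,scc[1]=2,scc[2]=0,scc[3]=?,scc[4]=3,scc[5]=?

step 1: low=(low[0]=0,low[1]=?,low[2]=1,low[3]=?,low[4]=?,low[5]=?); scc=(scc[0]=?,scc[1]=?,scc[2]=0,scc[3]=?,scc[4]=?,scc[5]=?)
step 2: low=(low[0]=0,low[1]=?,low[2]=1,low[3]=?,low[4]=?,low[5]=?); scc=(scc[0]=1,scc[1]=?,scc[2]=0,scc[3]=?,scc[4]=?,scc[5]=?)
step 3: low=(low[0]=0,low[1]=2,low[2]=1,low[3]=?,low[4]=?,low[5]=?); scc=(scc[0]=1,scc[1]=2,scc[2]=0,scc[3]=?,scc[4]=?,scc[5]=?)
step 4: low=(low[0]=0,low[1]=2,low[2]=1,low[3]=3,low[4]=5,low[5]=3); scc=(scc[0]=1,scc[1]=2,scc[2]=0,scc[3]=?,scc[4]=3,scc[5]=?)
step 5: low=(low[0]=0,low[1]=2,low[2]=1,low[3]=3,low[4]=5,low[5]=3); scc=(scc[0]=1,scc[1]=2,scc[2]=0,scc[3]=?,scc[4]=3,scc[5]=?)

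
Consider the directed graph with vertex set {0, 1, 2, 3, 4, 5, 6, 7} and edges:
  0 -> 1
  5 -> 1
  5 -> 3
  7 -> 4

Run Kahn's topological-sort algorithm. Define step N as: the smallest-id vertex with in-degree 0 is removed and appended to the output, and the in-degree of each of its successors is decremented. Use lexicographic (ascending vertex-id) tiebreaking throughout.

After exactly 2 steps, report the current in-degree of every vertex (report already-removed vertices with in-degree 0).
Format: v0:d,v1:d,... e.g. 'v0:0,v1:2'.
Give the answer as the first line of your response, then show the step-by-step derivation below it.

v0:0,v1:1,v2:0,v3:1,v4:1,v5:0,v6:0,v7:0

step 1: output 0; order=[0]; indeg=(0,1,0,1,1,0,0,0)
step 2: output 2; order=[0,2]; indeg=(0,1,0,1,1,0,0,0)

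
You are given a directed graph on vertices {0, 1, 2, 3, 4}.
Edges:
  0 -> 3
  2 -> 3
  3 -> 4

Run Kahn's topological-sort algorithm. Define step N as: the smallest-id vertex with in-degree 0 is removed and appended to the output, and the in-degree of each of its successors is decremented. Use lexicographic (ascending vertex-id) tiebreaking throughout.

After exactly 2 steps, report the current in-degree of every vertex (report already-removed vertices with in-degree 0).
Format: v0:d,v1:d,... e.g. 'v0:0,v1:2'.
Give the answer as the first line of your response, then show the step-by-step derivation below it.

v0:0,v1:0,v2:0,v3:1,v4:1

step 1: output 0; order=[0]; indeg=(0,0,0,1,1)
step 2: output 1; order=[0,1]; indeg=(0,0,0,1,1)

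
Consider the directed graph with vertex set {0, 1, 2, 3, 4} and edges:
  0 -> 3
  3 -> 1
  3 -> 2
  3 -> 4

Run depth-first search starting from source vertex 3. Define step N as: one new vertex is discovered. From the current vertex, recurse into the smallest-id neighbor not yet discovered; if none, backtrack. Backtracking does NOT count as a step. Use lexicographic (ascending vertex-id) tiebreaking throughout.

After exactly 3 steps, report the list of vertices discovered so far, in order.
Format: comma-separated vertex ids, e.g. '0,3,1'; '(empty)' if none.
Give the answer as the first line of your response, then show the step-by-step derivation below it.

3,1,2

step 1: discover 3; path=3; order=3
step 2: discover 1; path=3>1; order=3,1
step 3: discover 2; path=3>2; order=3,1,2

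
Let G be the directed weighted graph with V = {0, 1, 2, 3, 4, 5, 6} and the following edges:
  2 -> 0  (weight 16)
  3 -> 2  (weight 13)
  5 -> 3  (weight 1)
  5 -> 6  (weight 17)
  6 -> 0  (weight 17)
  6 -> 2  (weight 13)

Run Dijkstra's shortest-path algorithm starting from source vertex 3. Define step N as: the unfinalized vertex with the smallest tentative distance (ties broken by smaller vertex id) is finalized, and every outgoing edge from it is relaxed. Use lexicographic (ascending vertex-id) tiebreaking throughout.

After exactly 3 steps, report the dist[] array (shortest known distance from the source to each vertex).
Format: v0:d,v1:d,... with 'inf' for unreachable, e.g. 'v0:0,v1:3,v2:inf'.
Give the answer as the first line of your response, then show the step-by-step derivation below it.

v0:29,v1:inf,v2:13,v3:0,v4:inf,v5:inf,v6:inf

step 1: dist = v0:inf,v1:inf,v2:13,v3:0,v4:inf,v5:inf,v6:inf
step 2: dist = v0:29,v1:inf,v2:13,v3:0,v4:inf,v5:inf,v6:inf
step 3: dist = v0:29,v1:inf,v2:13,v3:0,v4:inf,v5:inf,v6:inf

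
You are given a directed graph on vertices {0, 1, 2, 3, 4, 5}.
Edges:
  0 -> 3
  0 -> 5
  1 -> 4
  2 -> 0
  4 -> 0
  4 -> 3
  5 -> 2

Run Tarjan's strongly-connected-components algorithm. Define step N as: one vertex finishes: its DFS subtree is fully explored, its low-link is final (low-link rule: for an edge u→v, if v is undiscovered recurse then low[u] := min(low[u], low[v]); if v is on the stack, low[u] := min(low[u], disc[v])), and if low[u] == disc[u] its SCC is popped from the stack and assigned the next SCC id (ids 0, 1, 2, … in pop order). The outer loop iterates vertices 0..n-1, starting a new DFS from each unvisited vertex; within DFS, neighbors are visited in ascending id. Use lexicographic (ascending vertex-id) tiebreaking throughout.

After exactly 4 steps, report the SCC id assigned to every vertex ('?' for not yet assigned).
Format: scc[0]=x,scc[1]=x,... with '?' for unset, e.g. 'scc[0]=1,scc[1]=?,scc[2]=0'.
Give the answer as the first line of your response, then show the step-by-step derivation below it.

scc[0]=1,scc[1]=?,scc[2]=1,scc[3]=0,scc[4]=?,scc[5]=1

step 1: low=(low[0]=0,low[1]=?,low[2]=?,low[3]=1,low[4]=?,low[5]=?); scc=(scc[0]=?,scc[1]=?,scc[2]=?,scc[3]=0,scc[4]=?,scc[5]=?)
step 2: low=(low[0]=0,low[1]=?,low[2]=0,low[3]=1,low[4]=?,low[5]=2); scc=(scc[0]=?,scc[1]=?,scc[2]=?,scc[3]=0,scc[4]=?,scc[5]=?)
step 3: low=(low[0]=0,low[1]=?,low[2]=0,low[3]=1,low[4]=?,low[5]=0); scc=(scc[0]=?,scc[1]=?,scc[2]=?,scc[3]=0,scc[4]=?,scc[5]=?)
step 4: low=(low[0]=0,low[1]=?,low[2]=0,low[3]=1,low[4]=?,low[5]=0); scc=(scc[0]=1,scc[1]=?,scc[2]=1,scc[3]=0,scc[4]=?,scc[5]=1)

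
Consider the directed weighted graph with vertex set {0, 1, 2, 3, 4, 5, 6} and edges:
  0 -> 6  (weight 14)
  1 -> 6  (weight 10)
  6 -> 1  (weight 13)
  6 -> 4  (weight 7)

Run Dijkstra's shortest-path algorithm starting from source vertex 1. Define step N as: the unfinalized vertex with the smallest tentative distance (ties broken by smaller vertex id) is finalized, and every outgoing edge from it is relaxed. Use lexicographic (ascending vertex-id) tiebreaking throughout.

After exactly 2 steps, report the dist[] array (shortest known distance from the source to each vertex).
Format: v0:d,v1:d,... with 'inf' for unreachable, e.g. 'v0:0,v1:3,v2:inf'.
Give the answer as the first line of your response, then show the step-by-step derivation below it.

v0:inf,v1:0,v2:inf,v3:inf,v4:17,v5:inf,v6:10

step 1: dist = v0:inf,v1:0,v2:inf,v3:inf,v4:inf,v5:inf,v6:10
step 2: dist = v0:inf,v1:0,v2:inf,v3:inf,v4:17,v5:inf,v6:10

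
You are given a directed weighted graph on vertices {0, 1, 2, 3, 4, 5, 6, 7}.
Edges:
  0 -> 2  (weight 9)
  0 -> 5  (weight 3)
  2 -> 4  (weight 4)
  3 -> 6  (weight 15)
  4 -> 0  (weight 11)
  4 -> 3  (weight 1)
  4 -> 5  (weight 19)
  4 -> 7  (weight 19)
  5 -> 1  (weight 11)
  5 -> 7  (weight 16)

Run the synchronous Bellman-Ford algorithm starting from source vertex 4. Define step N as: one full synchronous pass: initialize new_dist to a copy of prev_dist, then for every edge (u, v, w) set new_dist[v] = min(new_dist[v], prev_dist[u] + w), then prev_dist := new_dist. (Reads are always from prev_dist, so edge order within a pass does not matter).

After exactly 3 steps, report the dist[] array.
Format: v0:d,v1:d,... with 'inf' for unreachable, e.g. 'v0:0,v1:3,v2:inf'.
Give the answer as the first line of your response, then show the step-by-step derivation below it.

v0:11,v1:25,v2:20,v3:1,v4:0,v5:14,v6:16,v7:19

step 1: dist = v0:11,v1:inf,v2:inf,v3:1,v4:0,v5:19,v6:inf,v7:19
step 2: dist = v0:11,v1:30,v2:20,v3:1,v4:0,v5:14,v6:16,v7:19
step 3: dist = v0:11,v1:25,v2:20,v3:1,v4:0,v5:14,v6:16,v7:19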